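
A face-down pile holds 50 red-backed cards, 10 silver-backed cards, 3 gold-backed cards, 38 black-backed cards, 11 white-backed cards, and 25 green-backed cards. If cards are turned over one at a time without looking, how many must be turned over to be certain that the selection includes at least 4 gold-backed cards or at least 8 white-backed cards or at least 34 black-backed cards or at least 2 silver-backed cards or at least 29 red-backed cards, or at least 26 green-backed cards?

The worst case stops just short of every target: 28 red-backed, 1 silver-backed, 3 gold-backed, 33 black-backed, 7 white-backed, 25 green-backed — 28 + 1 + 3 + 33 + 7 + 25 = 97 cards.
One more card must push some back color to its target, so 97 + 1 = 98.

98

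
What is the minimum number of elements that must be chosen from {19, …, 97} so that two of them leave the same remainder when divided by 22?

Group the integers by remainder mod 22; there are 22 residue classes, each nonempty in this range.
Choosing one from each class (22 integers) avoids any shared remainder.
One more choice must repeat a class, so two differ by a multiple of 22. Hence 22 + 1 = 23.

23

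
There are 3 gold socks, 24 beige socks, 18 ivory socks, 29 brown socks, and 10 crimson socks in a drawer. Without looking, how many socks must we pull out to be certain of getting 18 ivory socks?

The worst case draws every non-ivory sock first: 3 + 24 + 29 + 10 = 66.
The next 18 draws are then forced to be ivory, giving 66 + 18 = 84.

84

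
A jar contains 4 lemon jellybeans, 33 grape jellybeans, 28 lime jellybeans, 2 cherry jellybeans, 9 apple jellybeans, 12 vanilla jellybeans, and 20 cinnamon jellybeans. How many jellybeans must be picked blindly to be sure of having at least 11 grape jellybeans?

86

To avoid grape jellybeans as long as possible, exhaust the other 6 flavors first.
The worst case draws every non-grape jellybean first: 4 + 28 + 2 + 9 + 12 + 20 = 75.
The next 11 draws are then forced to be grape, giving 75 + 11 = 86.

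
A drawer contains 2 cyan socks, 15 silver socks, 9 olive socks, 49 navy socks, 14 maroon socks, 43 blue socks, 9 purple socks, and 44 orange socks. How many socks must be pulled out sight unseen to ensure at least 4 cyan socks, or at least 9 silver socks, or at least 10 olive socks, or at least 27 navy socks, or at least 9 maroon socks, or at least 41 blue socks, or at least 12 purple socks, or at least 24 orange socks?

126

The worst case stops just short of every target: all 2 cyan, 8 silver, 9 olive, 26 navy, 8 maroon, 40 blue, all 9 purple, 23 orange — 2 + 8 + 9 + 26 + 8 + 40 + 9 + 23 = 125 socks.
One more sock must push some color to its target, so 125 + 1 = 126.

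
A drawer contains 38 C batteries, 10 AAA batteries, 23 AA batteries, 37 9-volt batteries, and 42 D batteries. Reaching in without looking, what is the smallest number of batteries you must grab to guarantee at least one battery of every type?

141

The hardest type to obtain is AAA: we could draw every other battery first — 150 − 10 = 140 batteries — without a single AAA one.
The next draw must be AAA, so 140 + 1 = 141.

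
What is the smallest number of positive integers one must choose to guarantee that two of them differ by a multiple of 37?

38

Use the pigeonhole principle on residue classes: two integers differ by a multiple of 37 exactly when they share a remainder mod 37.
There are 37 residue classes mod 37, so 37 integers can all lie in distinct classes.
One more integer must repeat a residue, giving a difference divisible by 37. So n = 37 + 1 = 38.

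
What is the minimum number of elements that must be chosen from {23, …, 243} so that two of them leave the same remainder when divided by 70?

Use the pigeonhole principle on residue classes: group the integers by remainder mod 70; there are 70 residue classes, each nonempty in this range.
Choosing one from each class (70 integers) avoids any shared remainder.
One more choice must repeat a class, so two differ by a multiple of 70. Hence 70 + 1 = 71.

71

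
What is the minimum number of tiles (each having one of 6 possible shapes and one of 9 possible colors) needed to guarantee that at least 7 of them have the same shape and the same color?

325

There are 6 × 9 = 54 (shape, color) combinations acting as pigeonholes.
With 54 × 6 = 324 tiles we could place exactly 6 in each, with no (shape, color) pair reaching 7.
One more forces some (shape, color) pair to hold 7, so 324 + 1 = 325.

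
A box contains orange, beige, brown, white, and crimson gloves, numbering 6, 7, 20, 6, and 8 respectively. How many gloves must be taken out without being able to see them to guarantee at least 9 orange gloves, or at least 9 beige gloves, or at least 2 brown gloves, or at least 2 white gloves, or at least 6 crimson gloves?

21

The worst case stops just short of every target: all 6 orange, all 7 beige, 1 brown, 1 white, 5 crimson — 6 + 7 + 1 + 1 + 5 = 20 gloves.
One more glove must push some color to its target, so 20 + 1 = 21.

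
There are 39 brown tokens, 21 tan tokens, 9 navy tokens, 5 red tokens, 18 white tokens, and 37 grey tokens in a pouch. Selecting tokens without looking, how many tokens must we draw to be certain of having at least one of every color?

The hardest color to obtain is red: we could draw every other token first — 129 − 5 = 124 tokens — without a single red one.
The next draw must be red, so 124 + 1 = 125.

125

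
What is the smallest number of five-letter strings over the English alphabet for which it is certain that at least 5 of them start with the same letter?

105

There are 26 possible first letters acting as pigeonholes.
With 26 × 4 = 104 five-letter strings over the English alphabet we could place exactly 4 in each, with no class reaching 5.
One more forces some class to hold 5, so 104 + 1 = 105.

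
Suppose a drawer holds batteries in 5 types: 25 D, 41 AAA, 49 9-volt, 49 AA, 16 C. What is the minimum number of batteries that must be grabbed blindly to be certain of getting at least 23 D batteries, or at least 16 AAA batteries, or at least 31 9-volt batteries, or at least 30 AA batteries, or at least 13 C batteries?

109

The worst case stops just short of every target: 22 D, 15 AAA, 30 9-volt, 29 AA, 12 C — 22 + 15 + 30 + 29 + 12 = 108 batteries.
One more battery must push some type to its target, so 108 + 1 = 109.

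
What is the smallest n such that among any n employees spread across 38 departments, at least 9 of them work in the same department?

There are 38 departments acting as pigeonholes.
With 38 × 8 = 304 employees we could place exactly 8 in each, with no class reaching 9.
One more forces some class to hold 9, so 304 + 1 = 305.

305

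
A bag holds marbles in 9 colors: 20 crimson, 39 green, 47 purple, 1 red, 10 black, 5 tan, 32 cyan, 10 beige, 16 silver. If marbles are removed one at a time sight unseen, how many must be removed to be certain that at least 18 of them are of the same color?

111

In the worst case we take at most 17 of each color, but all 1 red, all 10 black, all 5 tan, all 10 beige, and all 16 silver (fewer than 17), giving 17 + 17 + 17 + 1 + 10 + 5 + 17 + 10 + 16 = 110.
One more marble then forces some color to 18, so 110 + 1 = 111.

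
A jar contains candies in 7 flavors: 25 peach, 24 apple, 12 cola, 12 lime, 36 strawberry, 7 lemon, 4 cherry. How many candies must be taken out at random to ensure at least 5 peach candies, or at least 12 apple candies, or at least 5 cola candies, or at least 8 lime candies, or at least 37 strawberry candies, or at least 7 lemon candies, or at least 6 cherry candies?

The worst case stops just short of every target: 4 peach, 11 apple, 4 cola, 7 lime, 36 strawberry, 6 lemon, all 4 cherry — 4 + 11 + 4 + 7 + 36 + 6 + 4 = 72 candies.
One more candy must push some flavor to its target, so 72 + 1 = 73.

73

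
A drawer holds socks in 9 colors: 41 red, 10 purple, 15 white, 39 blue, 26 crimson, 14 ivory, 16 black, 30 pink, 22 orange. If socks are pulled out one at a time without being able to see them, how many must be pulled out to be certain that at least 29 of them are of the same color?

In the worst case we take at most 28 of each color, but all 10 purple, all 15 white, all 26 crimson, all 14 ivory, all 16 black, and all 22 orange (fewer than 28), giving 28 + 10 + 15 + 28 + 26 + 14 + 16 + 28 + 22 = 187.
One more sock then forces some color to 29, so 187 + 1 = 188.

188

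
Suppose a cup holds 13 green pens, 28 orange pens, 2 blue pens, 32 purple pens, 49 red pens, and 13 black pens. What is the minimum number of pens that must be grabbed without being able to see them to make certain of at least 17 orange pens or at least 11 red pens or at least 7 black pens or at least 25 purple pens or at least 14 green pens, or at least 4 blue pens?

The worst case stops just short of every target: 13 green, 16 orange, all 2 blue, 24 purple, 10 red, 6 black — 13 + 16 + 2 + 24 + 10 + 6 = 71 pens.
One more pen must push some ink color to its target, so 71 + 1 = 72.

72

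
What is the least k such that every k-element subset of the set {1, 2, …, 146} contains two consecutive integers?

74

Partition {1, …, 146} into 73 pairs: {1,2}, {3,4}, …, {145,146}.
Choosing 73 integers — say the 73 even numbers 2, 4, …, 146 — takes one from each pair and avoids the property.
Choosing 74 forces two into the same pair by pigeonhole, and those are consecutive. So 74.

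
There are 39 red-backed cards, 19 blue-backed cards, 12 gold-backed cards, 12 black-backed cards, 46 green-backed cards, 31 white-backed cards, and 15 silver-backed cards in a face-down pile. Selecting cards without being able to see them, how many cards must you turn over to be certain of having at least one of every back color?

163

The hardest back color to obtain is gold-backed: we could draw every other card first — 174 − 12 = 162 cards — without a single gold-backed one.
The next draw must be gold-backed, so 162 + 1 = 163.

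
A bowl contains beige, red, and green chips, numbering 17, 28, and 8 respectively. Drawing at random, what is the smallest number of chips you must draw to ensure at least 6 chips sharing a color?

The worst case takes 5 chips of each color without reaching 6 of any: 3 × 5 = 15.
The next chip must bring some color to 6, so 15 + 1 = 16.

16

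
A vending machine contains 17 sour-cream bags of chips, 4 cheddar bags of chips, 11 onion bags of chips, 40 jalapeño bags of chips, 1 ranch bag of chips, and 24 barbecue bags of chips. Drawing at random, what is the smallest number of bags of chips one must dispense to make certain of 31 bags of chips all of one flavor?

Treat the 6 flavors as pigeonholes.
In the worst case we take at most 30 of each flavor, but all 17 sour-cream, all 4 cheddar, all 11 onion, all 1 ranch, and all 24 barbecue (fewer than 30), giving 17 + 4 + 11 + 30 + 1 + 24 = 87.
One more bag of chips then forces some flavor to 31, so 87 + 1 = 88.

88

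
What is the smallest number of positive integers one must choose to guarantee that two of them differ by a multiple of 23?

Two integers differ by a multiple of 23 exactly when they share a remainder mod 23.
There are 23 residue classes mod 23, so 23 integers can all lie in distinct classes.
One more integer must repeat a residue, giving a difference divisible by 23. So n = 23 + 1 = 24.

24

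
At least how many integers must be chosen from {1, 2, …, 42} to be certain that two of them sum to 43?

Partition {1, …, 42} into 21 pairs: {1,42}, {2,41}, …, {21,22}.
Choosing 21 integers — say the integers 1 through 21 — takes one from each pair and avoids the property.
Choosing 22 forces two into the same pair by pigeonhole, and those sum to 43. So 22.

22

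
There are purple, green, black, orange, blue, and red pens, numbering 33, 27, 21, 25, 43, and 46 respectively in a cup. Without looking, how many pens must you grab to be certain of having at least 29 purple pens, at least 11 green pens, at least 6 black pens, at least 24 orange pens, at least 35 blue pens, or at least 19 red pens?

119

The worst case stops just short of every target: 28 purple, 10 green, 5 black, 23 orange, 34 blue, 18 red — 28 + 10 + 5 + 23 + 34 + 18 = 118 pens.
One more pen must push some ink color to its target, so 118 + 1 = 119.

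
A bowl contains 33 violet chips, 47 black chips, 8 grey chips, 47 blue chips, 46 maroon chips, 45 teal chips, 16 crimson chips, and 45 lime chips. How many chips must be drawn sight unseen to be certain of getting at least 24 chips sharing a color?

Treat the 8 colors as pigeonholes.
In the worst case we take at most 23 of each color, but all 8 grey and all 16 crimson (fewer than 23), giving 23 + 23 + 8 + 23 + 23 + 23 + 16 + 23 = 162.
One more chip then forces some color to 24, so 162 + 1 = 163.

163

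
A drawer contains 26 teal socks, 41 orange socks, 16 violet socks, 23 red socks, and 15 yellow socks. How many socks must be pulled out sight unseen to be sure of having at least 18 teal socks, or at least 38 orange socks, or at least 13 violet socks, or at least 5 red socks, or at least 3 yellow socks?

73

The worst case stops just short of every target: 17 teal, 37 orange, 12 violet, 4 red, 2 yellow — 17 + 37 + 12 + 4 + 2 = 72 socks.
One more sock must push some color to its target, so 72 + 1 = 73.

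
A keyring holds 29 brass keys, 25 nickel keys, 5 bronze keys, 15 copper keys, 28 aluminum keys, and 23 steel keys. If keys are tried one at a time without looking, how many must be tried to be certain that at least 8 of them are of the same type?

Treat the 6 types as pigeonholes.
In the worst case we take at most 7 of each type, but all 5 bronze (fewer than 7), giving 7 + 7 + 5 + 7 + 7 + 7 = 40.
One more key then forces some type to 8, so 40 + 1 = 41.

41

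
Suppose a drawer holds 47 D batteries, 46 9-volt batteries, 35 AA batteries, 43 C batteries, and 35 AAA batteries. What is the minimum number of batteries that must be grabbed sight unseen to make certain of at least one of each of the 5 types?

172

The hardest type to obtain is AA: we could draw every other battery first — 206 − 35 = 171 batteries — without a single AA one.
The next draw must be AA, so 171 + 1 = 172.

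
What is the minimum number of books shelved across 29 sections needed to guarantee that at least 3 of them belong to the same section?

There are 29 sections acting as pigeonholes.
With 29 × 2 = 58 books we could place exactly 2 in each, with no class reaching 3.
One more forces some class to hold 3, so 58 + 1 = 59.

59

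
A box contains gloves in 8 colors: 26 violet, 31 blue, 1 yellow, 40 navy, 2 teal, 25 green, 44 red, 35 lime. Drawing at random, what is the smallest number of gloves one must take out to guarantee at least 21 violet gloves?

The worst case draws every non-violet glove first: 31 + 1 + 40 + 2 + 25 + 44 + 35 = 178.
The next 21 draws are then forced to be violet, giving 178 + 21 = 199.

199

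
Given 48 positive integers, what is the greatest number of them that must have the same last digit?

There are 10 possible last digits, which serve as the pigeonholes.
If each of the 10 possible last digits held at most 4, the total would be at most 10 × 4 = 40 < 48, a contradiction.
So at least one holds ⌈48/10⌉ = 5.

5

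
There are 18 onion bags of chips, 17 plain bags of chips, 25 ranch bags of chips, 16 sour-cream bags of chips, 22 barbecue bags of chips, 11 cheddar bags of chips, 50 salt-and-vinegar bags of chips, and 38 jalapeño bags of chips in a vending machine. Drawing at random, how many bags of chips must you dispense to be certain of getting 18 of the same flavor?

In the worst case we take at most 17 of each flavor, but all 16 sour-cream and all 11 cheddar (fewer than 17), giving 17 + 17 + 17 + 16 + 17 + 11 + 17 + 17 = 129.
One more bag of chips then forces some flavor to 18, so 129 + 1 = 130.

130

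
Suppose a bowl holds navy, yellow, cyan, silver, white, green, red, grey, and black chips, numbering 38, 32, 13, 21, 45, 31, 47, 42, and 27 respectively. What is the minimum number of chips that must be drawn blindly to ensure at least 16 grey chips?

270

To avoid grey chips as long as possible, exhaust the other 8 colors first.
The worst case draws every non-grey chip first: 38 + 32 + 13 + 21 + 45 + 31 + 47 + 27 = 254.
The next 16 draws are then forced to be grey, giving 254 + 16 = 270.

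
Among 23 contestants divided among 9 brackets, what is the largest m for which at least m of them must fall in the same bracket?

3

The 23 contestants fall into 9 brackets.
If each of the 9 brackets held at most 2, the total would be at most 9 × 2 = 18 < 23, a contradiction.
So at least one holds ⌈23/9⌉ = 3.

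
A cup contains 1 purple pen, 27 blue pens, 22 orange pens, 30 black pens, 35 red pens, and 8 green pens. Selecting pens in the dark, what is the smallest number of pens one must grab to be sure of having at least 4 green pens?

119

The worst case draws every non-green pen first: 1 + 27 + 22 + 30 + 35 = 115.
The next 4 draws are then forced to be green, giving 115 + 4 = 119.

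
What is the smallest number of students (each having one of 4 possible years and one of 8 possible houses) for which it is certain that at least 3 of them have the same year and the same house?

There are 4 × 8 = 32 (year, house) combinations acting as pigeonholes.
With 32 × 2 = 64 students we could place exactly 2 in each, with no (year, house) pair reaching 3.
One more forces some (year, house) pair to hold 3, so 64 + 1 = 65.

65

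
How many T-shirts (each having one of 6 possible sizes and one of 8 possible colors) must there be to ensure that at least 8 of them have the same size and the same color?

337

There are 6 × 8 = 48 (size, color) combinations acting as pigeonholes.
With 48 × 7 = 336 T-shirts we could place exactly 7 in each, with no (size, color) pair reaching 8.
One more forces some (size, color) pair to hold 8, so 336 + 1 = 337.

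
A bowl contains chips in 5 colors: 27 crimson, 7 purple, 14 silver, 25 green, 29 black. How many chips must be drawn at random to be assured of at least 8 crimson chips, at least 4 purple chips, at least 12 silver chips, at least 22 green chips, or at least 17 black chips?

Each of the 5 colors has its own threshold; avoid all of them simultaneously.
The worst case stops just short of every target: 7 crimson, 3 purple, 11 silver, 21 green, 16 black — 7 + 3 + 11 + 21 + 16 = 58 chips.
One more chip must push some color to its target, so 58 + 1 = 59.

59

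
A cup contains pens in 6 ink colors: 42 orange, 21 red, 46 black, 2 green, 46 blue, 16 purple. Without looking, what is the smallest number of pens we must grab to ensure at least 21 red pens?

173

The worst case draws every non-red pen first: 42 + 46 + 2 + 46 + 16 = 152.
The next 21 draws are then forced to be red, giving 152 + 21 = 173.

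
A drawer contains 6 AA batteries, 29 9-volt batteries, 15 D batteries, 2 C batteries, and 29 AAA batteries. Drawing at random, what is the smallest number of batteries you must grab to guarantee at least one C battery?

To avoid C batteries as long as possible, exhaust the other 4 types first.
The worst case draws every non-C battery first: 6 + 29 + 15 + 29 = 79.
The next draw is then forced to be C, giving 79 + 1 = 80.

80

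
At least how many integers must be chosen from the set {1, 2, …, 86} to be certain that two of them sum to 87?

Partition {1, …, 86} into 43 pairs: {1,86}, {2,85}, …, {43,44}.
Choosing 43 integers — say the integers 1 through 43 — takes one from each pair and avoids the property.
Choosing 44 forces two into the same pair by pigeonhole, and those sum to 87. So 44.

44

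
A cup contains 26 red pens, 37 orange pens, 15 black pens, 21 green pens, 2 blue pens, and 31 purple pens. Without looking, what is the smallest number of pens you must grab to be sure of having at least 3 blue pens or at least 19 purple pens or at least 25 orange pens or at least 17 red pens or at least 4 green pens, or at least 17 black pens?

79

Each of the 6 ink colors has its own threshold; avoid all of them simultaneously.
The worst case stops just short of every target: 16 red, 24 orange, all 15 black, 3 green, 2 blue, 18 purple — 16 + 24 + 15 + 3 + 2 + 18 = 78 pens.
One more pen must push some ink color to its target, so 78 + 1 = 79.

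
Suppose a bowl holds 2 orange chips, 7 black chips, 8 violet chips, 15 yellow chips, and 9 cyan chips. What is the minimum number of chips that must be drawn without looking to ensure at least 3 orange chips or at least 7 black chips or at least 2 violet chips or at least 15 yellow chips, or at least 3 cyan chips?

The worst case stops just short of every target: 2 orange, 6 black, 1 violet, 14 yellow, 2 cyan — 2 + 6 + 1 + 14 + 2 = 25 chips.
One more chip must push some color to its target, so 25 + 1 = 26.

26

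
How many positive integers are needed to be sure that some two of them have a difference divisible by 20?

21

Two integers differ by a multiple of 20 exactly when they share a remainder mod 20.
There are 20 residue classes mod 20, so 20 integers can all lie in distinct classes.
One more integer must repeat a residue, giving a difference divisible by 20. So n = 20 + 1 = 21.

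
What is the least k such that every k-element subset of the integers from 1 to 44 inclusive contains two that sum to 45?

Partition {1, …, 44} into 22 pairs: {1,44}, {2,43}, …, {22,23}.
Choosing 22 integers — say the integers 1 through 22 — takes one from each pair and avoids the property.
Choosing 23 forces two into the same pair by pigeonhole, and those sum to 45. So 23.

23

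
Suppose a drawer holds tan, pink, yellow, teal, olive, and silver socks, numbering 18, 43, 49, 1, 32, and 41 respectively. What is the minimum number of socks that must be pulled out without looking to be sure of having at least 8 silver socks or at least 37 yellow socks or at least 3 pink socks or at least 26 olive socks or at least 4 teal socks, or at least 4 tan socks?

75

The worst case stops just short of every target: 3 tan, 2 pink, 36 yellow, all 1 teal, 25 olive, 7 silver — 3 + 2 + 36 + 1 + 25 + 7 = 74 socks.
One more sock must push some color to its target, so 74 + 1 = 75.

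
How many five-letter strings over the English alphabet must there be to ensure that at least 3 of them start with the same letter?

There are 26 possible first letters acting as pigeonholes.
With 26 × 2 = 52 five-letter strings over the English alphabet we could place exactly 2 in each, with no class reaching 3.
One more forces some class to hold 3, so 52 + 1 = 53.

53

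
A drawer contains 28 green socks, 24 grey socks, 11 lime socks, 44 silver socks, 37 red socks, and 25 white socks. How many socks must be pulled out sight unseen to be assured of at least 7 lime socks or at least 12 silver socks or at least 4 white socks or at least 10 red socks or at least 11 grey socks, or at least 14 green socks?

53

The worst case stops just short of every target: 13 green, 10 grey, 6 lime, 11 silver, 9 red, 3 white — 13 + 10 + 6 + 11 + 9 + 3 = 52 socks.
One more sock must push some color to its target, so 52 + 1 = 53.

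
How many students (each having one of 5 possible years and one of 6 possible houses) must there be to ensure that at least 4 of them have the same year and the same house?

There are 5 × 6 = 30 (year, house) combinations acting as pigeonholes.
With 30 × 3 = 90 students we could place exactly 3 in each, with no (year, house) pair reaching 4.
One more forces some (year, house) pair to hold 4, so 90 + 1 = 91.

91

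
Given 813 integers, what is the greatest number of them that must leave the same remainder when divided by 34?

The 813 integers fall into 34 residue classes modulo 34.
If each of the 34 residue classes modulo 34 held at most 23, the total would be at most 34 × 23 = 782 < 813, a contradiction.
So at least one holds ⌈813/34⌉ = 24.

24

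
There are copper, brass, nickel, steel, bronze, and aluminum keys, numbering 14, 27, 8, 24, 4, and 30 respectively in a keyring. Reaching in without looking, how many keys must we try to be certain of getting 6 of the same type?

30

In the worst case we take at most 5 of each type, but all 4 bronze (fewer than 5), giving 5 + 5 + 5 + 5 + 4 + 5 = 29.
One more key then forces some type to 6, so 29 + 1 = 30.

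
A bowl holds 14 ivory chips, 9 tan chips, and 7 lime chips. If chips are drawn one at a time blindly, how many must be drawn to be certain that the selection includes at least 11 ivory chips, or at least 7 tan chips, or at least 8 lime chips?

24

Each of the 3 colors has its own threshold; avoid all of them simultaneously.
The worst case stops just short of every target: 10 ivory, 6 tan, 7 lime — 10 + 6 + 7 = 23 chips.
One more chip must push some color to its target, so 23 + 1 = 24.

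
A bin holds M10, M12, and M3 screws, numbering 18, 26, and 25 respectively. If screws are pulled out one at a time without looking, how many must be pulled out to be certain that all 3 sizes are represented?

52

The hardest size to obtain is M10: we could draw every other screw first — 69 − 18 = 51 screws — without a single M10 one.
The next draw must be M10, so 51 + 1 = 52.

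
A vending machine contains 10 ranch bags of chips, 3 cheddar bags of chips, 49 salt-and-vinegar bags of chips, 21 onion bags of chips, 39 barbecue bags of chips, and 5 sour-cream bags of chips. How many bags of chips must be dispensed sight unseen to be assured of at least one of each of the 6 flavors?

125

The hardest flavor to obtain is cheddar: we could draw every other bag of chips first — 127 − 3 = 124 bags of chips — without a single cheddar one.
The next draw must be cheddar, so 124 + 1 = 125.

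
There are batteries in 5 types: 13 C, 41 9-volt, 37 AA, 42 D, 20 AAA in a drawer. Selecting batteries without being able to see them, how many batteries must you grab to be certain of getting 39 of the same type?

147

In the worst case we take at most 38 of each type, but all 13 C, all 37 AA, and all 20 AAA (fewer than 38), giving 13 + 38 + 37 + 38 + 20 = 146.
One more battery then forces some type to 39, so 146 + 1 = 147.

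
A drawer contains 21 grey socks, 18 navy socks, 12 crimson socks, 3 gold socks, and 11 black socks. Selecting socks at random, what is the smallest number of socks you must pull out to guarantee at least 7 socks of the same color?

Treat the 5 colors as pigeonholes.
In the worst case we take at most 6 of each color, but all 3 gold (fewer than 6), giving 6 + 6 + 6 + 3 + 6 = 27.
One more sock then forces some color to 7, so 27 + 1 = 28.

28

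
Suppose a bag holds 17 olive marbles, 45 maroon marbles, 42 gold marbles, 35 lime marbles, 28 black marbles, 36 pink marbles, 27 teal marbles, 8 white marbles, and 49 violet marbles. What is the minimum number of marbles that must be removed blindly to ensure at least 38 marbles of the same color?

Treat the 9 colors as pigeonholes.
In the worst case we take at most 37 of each color, but all 17 olive, all 35 lime, all 28 black, all 36 pink, all 27 teal, and all 8 white (fewer than 37), giving 17 + 37 + 37 + 35 + 28 + 36 + 27 + 8 + 37 = 262.
One more marble then forces some color to 38, so 262 + 1 = 263.

263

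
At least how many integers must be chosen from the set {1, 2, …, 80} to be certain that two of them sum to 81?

41

Partition {1, …, 80} into 40 pairs: {1,80}, {2,79}, …, {40,41}.
Choosing 40 integers — say the integers 1 through 40 — takes one from each pair and avoids the property.
Choosing 41 forces two into the same pair by pigeonhole, and those sum to 81. So 41.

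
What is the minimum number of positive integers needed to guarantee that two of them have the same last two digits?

There are 100 possible two-digit endings acting as pigeonholes.
With 100 positive integers we could place one in each, avoiding any repeat.
One more forces some class to hold 2, so 100 + 1 = 101.

101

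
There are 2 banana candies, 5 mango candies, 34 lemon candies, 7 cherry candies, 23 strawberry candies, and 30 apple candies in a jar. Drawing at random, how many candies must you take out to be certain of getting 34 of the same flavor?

Treat the 6 flavors as pigeonholes.
In the worst case we take at most 33 of each flavor, but all 2 banana, all 5 mango, all 7 cherry, all 23 strawberry, and all 30 apple (fewer than 33), giving 2 + 5 + 33 + 7 + 23 + 30 = 100.
One more candy then forces some flavor to 34, so 100 + 1 = 101.

101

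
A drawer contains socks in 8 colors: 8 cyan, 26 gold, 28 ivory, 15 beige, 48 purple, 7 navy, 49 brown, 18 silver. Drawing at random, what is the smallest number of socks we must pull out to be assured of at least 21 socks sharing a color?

In the worst case we take at most 20 of each color, but all 8 cyan, all 15 beige, all 7 navy, and all 18 silver (fewer than 20), giving 8 + 20 + 20 + 15 + 20 + 7 + 20 + 18 = 128.
One more sock then forces some color to 21, so 128 + 1 = 129.

129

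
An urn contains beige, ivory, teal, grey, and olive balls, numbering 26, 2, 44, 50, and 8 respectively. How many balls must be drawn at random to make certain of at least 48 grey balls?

128

The worst case draws every non-grey ball first: 26 + 2 + 44 + 8 = 80.
The next 48 draws are then forced to be grey, giving 80 + 48 = 128.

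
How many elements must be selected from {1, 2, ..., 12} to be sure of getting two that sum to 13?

7

Partition {1, …, 12} into 6 pairs: {1,12}, {2,11}, …, {6,7}.
Choosing 6 integers — say the integers 1 through 6 — takes one from each pair and avoids the property.
Choosing 7 forces two into the same pair by pigeonhole, and those sum to 13. So 7.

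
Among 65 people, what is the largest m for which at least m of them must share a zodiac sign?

There are 12 zodiac signs, which serve as the pigeonholes.
If each of the 12 zodiac signs held at most 5, the total would be at most 12 × 5 = 60 < 65, a contradiction.
So at least one holds ⌈65/12⌉ = 6.

6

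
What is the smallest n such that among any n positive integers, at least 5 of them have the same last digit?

There are 10 possible last digits acting as pigeonholes.
With 10 × 4 = 40 positive integers we could place exactly 4 in each, with no class reaching 5.
One more forces some class to hold 5, so 40 + 1 = 41.

41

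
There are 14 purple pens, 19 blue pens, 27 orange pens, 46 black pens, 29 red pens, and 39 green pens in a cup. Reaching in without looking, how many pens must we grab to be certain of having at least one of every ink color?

161

The hardest ink color to obtain is purple: we could draw every other pen first — 174 − 14 = 160 pens — without a single purple one.
The next draw must be purple, so 160 + 1 = 161.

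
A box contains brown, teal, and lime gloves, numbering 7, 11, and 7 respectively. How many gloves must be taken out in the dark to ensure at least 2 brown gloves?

The worst case draws every non-brown glove first: 11 + 7 = 18.
The next 2 draws are then forced to be brown, giving 18 + 2 = 20.

20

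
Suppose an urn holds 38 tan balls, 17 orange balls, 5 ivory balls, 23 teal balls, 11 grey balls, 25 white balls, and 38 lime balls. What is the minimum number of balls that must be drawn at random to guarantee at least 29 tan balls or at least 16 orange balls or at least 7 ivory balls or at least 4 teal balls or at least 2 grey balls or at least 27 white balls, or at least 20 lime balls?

97

The worst case stops just short of every target: 28 tan, 15 orange, all 5 ivory, 3 teal, 1 grey, all 25 white, 19 lime — 28 + 15 + 5 + 3 + 1 + 25 + 19 = 96 balls.
One more ball must push some color to its target, so 96 + 1 = 97.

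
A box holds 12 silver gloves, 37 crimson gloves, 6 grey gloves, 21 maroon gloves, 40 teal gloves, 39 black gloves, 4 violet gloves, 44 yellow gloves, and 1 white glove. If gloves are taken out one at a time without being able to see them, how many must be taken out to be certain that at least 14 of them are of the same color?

Treat the 9 colors as pigeonholes.
In the worst case we take at most 13 of each color, but all 12 silver, all 6 grey, all 4 violet, and all 1 white (fewer than 13), giving 12 + 13 + 6 + 13 + 13 + 13 + 4 + 13 + 1 = 88.
One more glove then forces some color to 14, so 88 + 1 = 89.

89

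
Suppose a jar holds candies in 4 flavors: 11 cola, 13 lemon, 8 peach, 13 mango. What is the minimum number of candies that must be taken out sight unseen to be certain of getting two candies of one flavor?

The worst case takes 1 candy of each flavor without reaching 2 of any: 4 × 1 = 4.
The next candy must bring some flavor to 2, so 4 + 1 = 5.

5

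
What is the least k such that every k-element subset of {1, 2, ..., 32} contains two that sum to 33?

Partition {1, …, 32} into 16 pairs: {1,32}, {2,31}, …, {16,17}.
Choosing 16 integers — say the integers 1 through 16 — takes one from each pair and avoids the property.
Choosing 17 forces two into the same pair by pigeonhole, and those sum to 33. So 17.

17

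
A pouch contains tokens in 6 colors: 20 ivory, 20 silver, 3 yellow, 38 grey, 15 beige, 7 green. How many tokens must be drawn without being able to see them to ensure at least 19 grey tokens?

The worst case draws every non-grey token first: 20 + 20 + 3 + 15 + 7 = 65.
The next 19 draws are then forced to be grey, giving 65 + 19 = 84.

84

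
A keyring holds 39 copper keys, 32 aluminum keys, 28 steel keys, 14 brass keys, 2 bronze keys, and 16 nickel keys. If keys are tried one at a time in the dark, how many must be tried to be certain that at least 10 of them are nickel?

The worst case draws every non-nickel key first: 39 + 32 + 28 + 14 + 2 = 115.
The next 10 draws are then forced to be nickel, giving 115 + 10 = 125.

125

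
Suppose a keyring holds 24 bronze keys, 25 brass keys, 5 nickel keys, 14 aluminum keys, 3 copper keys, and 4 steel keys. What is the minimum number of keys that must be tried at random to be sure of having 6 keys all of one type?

28

In the worst case we take at most 5 of each type, but all 3 copper and all 4 steel (fewer than 5), giving 5 + 5 + 5 + 5 + 3 + 4 = 27.
One more key then forces some type to 6, so 27 + 1 = 28.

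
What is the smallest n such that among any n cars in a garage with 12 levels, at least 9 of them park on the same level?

There are 12 levels acting as pigeonholes.
With 12 × 8 = 96 cars we could place exactly 8 in each, with no class reaching 9.
One more forces some class to hold 9, so 96 + 1 = 97.

97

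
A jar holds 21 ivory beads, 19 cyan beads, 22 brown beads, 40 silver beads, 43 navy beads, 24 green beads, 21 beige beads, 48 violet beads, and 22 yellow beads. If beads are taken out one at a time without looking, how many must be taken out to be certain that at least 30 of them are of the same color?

217

In the worst case we take at most 29 of each color, but all 21 ivory, all 19 cyan, all 22 brown, all 24 green, all 21 beige, and all 22 yellow (fewer than 29), giving 21 + 19 + 22 + 29 + 29 + 24 + 21 + 29 + 22 = 216.
One more bead then forces some color to 30, so 216 + 1 = 217.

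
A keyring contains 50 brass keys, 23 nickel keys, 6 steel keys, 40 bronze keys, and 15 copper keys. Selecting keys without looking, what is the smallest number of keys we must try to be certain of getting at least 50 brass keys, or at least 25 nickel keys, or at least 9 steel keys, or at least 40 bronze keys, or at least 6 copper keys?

The worst case stops just short of every target: 49 brass, all 23 nickel, all 6 steel, 39 bronze, 5 copper — 49 + 23 + 6 + 39 + 5 = 122 keys.
One more key must push some type to its target, so 122 + 1 = 123.

123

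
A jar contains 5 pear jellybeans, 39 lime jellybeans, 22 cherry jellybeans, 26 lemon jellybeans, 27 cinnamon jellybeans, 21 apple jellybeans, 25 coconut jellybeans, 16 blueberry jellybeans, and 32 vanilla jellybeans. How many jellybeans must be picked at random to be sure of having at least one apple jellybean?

To avoid apple jellybeans as long as possible, exhaust the other 8 flavors first.
The worst case draws every non-apple jellybean first: 5 + 39 + 22 + 26 + 27 + 25 + 16 + 32 = 192.
The next draw is then forced to be apple, giving 192 + 1 = 193.

193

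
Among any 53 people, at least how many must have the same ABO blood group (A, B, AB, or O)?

14

There are 4 ABO blood groups, which serve as the pigeonholes.
If each of the 4 ABO blood groups held at most 13, the total would be at most 4 × 13 = 52 < 53, a contradiction.
So at least one holds ⌈53/4⌉ = 14.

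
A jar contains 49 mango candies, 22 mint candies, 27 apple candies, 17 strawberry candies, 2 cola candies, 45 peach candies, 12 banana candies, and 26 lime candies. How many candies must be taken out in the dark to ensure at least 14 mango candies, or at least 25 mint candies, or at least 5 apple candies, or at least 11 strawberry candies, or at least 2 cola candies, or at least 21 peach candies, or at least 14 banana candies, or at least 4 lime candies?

Each of the 8 flavors has its own threshold; avoid all of them simultaneously.
The worst case stops just short of every target: 13 mango, all 22 mint, 4 apple, 10 strawberry, 1 cola, 20 peach, all 12 banana, 3 lime — 13 + 22 + 4 + 10 + 1 + 20 + 12 + 3 = 85 candies.
One more candy must push some flavor to its target, so 85 + 1 = 86.

86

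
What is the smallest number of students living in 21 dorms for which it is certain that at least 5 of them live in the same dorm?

85

There are 21 dorms acting as pigeonholes.
With 21 × 4 = 84 students we could place exactly 4 in each, with no class reaching 5.
One more forces some class to hold 5, so 84 + 1 = 85.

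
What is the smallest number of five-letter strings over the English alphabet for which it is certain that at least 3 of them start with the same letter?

53

There are 26 possible first letters acting as pigeonholes.
With 26 × 2 = 52 five-letter strings over the English alphabet we could place exactly 2 in each, with no class reaching 3.
One more forces some class to hold 3, so 52 + 1 = 53.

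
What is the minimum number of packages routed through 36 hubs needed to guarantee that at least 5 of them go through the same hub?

There are 36 hubs acting as pigeonholes.
With 36 × 4 = 144 packages we could place exactly 4 in each, with no class reaching 5.
One more forces some class to hold 5, so 144 + 1 = 145.

145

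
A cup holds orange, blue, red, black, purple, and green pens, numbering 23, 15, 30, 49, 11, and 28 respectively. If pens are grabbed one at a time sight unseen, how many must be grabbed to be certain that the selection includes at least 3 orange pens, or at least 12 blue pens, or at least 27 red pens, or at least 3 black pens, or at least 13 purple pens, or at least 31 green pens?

The worst case stops just short of every target: 2 orange, 11 blue, 26 red, 2 black, all 11 purple, all 28 green — 2 + 11 + 26 + 2 + 11 + 28 = 80 pens.
One more pen must push some ink color to its target, so 80 + 1 = 81.

81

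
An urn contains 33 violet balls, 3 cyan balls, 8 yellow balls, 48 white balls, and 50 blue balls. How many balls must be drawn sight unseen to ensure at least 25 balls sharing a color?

84

In the worst case we take at most 24 of each color, but all 3 cyan and all 8 yellow (fewer than 24), giving 24 + 3 + 8 + 24 + 24 = 83.
One more ball then forces some color to 25, so 83 + 1 = 84.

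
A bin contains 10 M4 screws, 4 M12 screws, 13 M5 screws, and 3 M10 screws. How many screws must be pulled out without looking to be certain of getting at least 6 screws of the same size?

18

In the worst case we take at most 5 of each size, but all 4 M12 and all 3 M10 (fewer than 5), giving 5 + 4 + 5 + 3 = 17.
One more screw then forces some size to 6, so 17 + 1 = 18.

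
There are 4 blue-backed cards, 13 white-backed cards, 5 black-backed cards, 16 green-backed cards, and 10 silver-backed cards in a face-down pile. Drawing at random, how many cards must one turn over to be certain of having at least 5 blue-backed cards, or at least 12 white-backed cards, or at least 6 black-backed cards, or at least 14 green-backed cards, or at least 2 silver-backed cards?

35

The worst case stops just short of every target: 4 blue-backed, 11 white-backed, 5 black-backed, 13 green-backed, 1 silver-backed — 4 + 11 + 5 + 13 + 1 = 34 cards.
One more card must push some back color to its target, so 34 + 1 = 35.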